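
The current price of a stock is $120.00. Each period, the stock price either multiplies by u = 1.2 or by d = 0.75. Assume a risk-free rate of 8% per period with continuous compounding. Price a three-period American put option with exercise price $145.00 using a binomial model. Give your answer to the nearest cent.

$25.00

Risk-neutral probability p = (e^0.08 − 0.75)/(1.2 − 0.75) = 0.3333/0.4500 = 0.7406
Terminal stock prices: S_uuu = 207.4, S_uud = 129.6, S_udd = 81, S_ddd = 50.62
Terminal payoffs (K − S): max(-62.36, 0) = 0, max(15.4, 0) = 15.4, max(64, 0) = 64, max(94.38, 0) = 94.38
Node uu (S = 172.8): continuation = e^(−0.08)·[0.7406·0.0000 + 0.2594·15.4000] = 3.6871; exercise value = 0.0000 ≤ continuation, so V_uu = 3.6871
Node ud (S = 108): continuation = e^(−0.08)·[0.7406·15.4000 + 0.2594·64.0000] = 25.8519; exercise value = 37.0000 > continuation, so V_ud = 37.0000 (exercise)
Node dd (S = 67.5): continuation = e^(−0.08)·[0.7406·64.0000 + 0.2594·94.3750] = 66.3519; exercise value = 77.5000 > continuation, so V_dd = 77.5000 (exercise)
Node u (S = 144): continuation = e^(−0.08)·[0.7406·3.6871 + 0.2594·37.0000] = 11.3794; exercise value = 1.0000 ≤ continuation, so V_u = 11.3794
Node d (S = 90): continuation = e^(−0.08)·[0.7406·37.0000 + 0.2594·77.5000] = 43.8519; exercise value = 55.0000 > continuation, so V_d = 55.0000 (exercise)
Node 0 (S = 120): continuation = e^(−0.08)·[0.7406·11.3794 + 0.2594·55.0000] = 20.9482; exercise value = 25.0000 > continuation, so V_0 = 25.0000 (exercise)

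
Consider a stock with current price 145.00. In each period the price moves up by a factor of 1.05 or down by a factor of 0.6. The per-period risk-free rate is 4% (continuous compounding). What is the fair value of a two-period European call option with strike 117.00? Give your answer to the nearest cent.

37.97

Risk-neutral probability p = (e^0.04 − 0.6)/(1.05 − 0.6) = 0.4408/0.4500 = 0.9796
Terminal stock prices: S_uu = 159.9, S_ud = 91.35, S_dd = 52.2
Terminal payoffs (S − K): max(42.86, 0) = 42.86, max(-25.65, 0) = 0, max(-64.8, 0) = 0
Node u (S = 152.2): V_u = e^(−0.04)·[0.9796·42.8625 + 0.0204·0.0000] = 40.3409
Node d (S = 87): V_d = e^(−0.04)·[0.9796·0.0000 + 0.0204·0.0000] = 0.0000
Node 0 (S = 145): V_0 = e^(−0.04)·[0.9796·40.3409 + 0.0204·0.0000] = 37.9676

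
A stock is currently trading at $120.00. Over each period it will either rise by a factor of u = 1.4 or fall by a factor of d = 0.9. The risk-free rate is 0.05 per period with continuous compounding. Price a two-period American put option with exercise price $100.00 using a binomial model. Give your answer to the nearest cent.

Risk-neutral probability p = (e^0.05 − 0.9)/(1.4 − 0.9) = 0.1513/0.5000 = 0.3025
Terminal stock prices: S_uu = 235.2, S_ud = 151.2, S_dd = 97.2
Terminal payoffs (K − S): max(-135.2, 0) = 0, max(-51.2, 0) = 0, max(2.8, 0) = 2.8
Node u (S = 168): continuation = e^(−0.05)·[0.3025·0.0000 + 0.6975·0.0000] = 0.0000; exercise value = 0.0000 ≤ continuation, so V_u = 0.0000
Node d (S = 108): continuation = e^(−0.05)·[0.3025·0.0000 + 0.6975·2.8000] = 1.8576; exercise value = 0.0000 ≤ continuation, so V_d = 1.8576
Node 0 (S = 120): continuation = e^(−0.05)·[0.3025·0.0000 + 0.6975·1.8576] = 1.2324; exercise value = 0.0000 ≤ continuation, so V_0 = 1.2324

$1.23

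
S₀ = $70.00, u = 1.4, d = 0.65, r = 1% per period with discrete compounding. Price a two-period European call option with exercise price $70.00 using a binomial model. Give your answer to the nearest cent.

Risk-neutral probability p = (1 + 0.01 − 0.65)/(1.4 − 0.65) = 0.3600/0.7500 = 0.4800
Terminal stock prices: S_uu = 137.2, S_ud = 63.7, S_dd = 29.58
Terminal payoffs (S − K): max(67.2, 0) = 67.2, max(-6.3, 0) = 0, max(-40.42, 0) = 0
Node u (S = 98): V_u = 1/1.01·[0.4800·67.2000 + 0.5200·0.0000] = 31.9366
Node d (S = 45.5): V_d = 1/1.01·[0.4800·0.0000 + 0.5200·0.0000] = 0.0000
Node 0 (S = 70): V_0 = 1/1.01·[0.4800·31.9366 + 0.5200·0.0000] = 15.1778

$15.18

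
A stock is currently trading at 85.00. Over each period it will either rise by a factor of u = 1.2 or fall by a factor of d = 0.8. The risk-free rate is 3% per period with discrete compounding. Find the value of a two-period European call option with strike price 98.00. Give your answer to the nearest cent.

7.60

Risk-neutral probability p = (1 + 0.03 − 0.8)/(1.2 − 0.8) = 0.2300/0.4000 = 0.5750
Terminal stock prices: S_uu = 122.4, S_ud = 81.6, S_dd = 54.4
Terminal payoffs (S − K): max(24.4, 0) = 24.4, max(-16.4, 0) = 0, max(-43.6, 0) = 0
Node u (S = 102): V_u = 1/1.03·[0.5750·24.4000 + 0.4250·0.0000] = 13.6214
Node d (S = 68): V_d = 1/1.03·[0.5750·0.0000 + 0.4250·0.0000] = 0.0000
Node 0 (S = 85): V_0 = 1/1.03·[0.5750·13.6214 + 0.4250·0.0000] = 7.6042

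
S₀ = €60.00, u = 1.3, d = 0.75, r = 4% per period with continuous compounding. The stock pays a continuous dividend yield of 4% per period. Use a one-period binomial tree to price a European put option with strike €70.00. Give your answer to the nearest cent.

€13.10

Per-period risk-free factor R = e^0.04 = 1.0408; dividend-adjusted growth = e^(0.04−0.04) = 1.0000.
Risk-neutral probability p = (1.0000 − 0.75)/(1.3 − 0.75) = 0.2500/0.5500 = 0.4545
Terminal stock prices: S_u = 78, S_d = 45
Terminal payoffs (K − S): max(-8, 0) = 0, max(25, 0) = 25
Node 0 (S = 60): V_0 = e^(−0.04)·[0.4545·0.0000 + 0.5455·25.0000] = 13.1017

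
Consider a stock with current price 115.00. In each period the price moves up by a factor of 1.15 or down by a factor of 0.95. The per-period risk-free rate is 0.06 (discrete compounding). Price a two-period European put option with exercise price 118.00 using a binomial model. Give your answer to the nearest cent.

Risk-neutral probability p = (1 + 0.06 − 0.95)/(1.15 − 0.95) = 0.1100/0.2000 = 0.5500
Terminal stock prices: S_uu = 152.1, S_ud = 125.6, S_dd = 103.8
Terminal payoffs (K − S): max(-34.09, 0) = 0, max(-7.637, 0) = 0, max(14.21, 0) = 14.21
Node u (S = 132.2): V_u = 1/1.06·[0.5500·0.0000 + 0.4500·0.0000] = 0.0000
Node d (S = 109.2): V_d = 1/1.06·[0.5500·0.0000 + 0.4500·14.2125] = 6.0336
Node 0 (S = 115): V_0 = 1/1.06·[0.5500·0.0000 + 0.4500·6.0336] = 2.5614

2.56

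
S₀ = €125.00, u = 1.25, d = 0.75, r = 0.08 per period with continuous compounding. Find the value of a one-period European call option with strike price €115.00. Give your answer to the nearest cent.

Risk-neutral probability p = (e^0.08 − 0.75)/(1.25 − 0.75) = 0.3333/0.5000 = 0.6666
Terminal stock prices: S_u = 156.2, S_d = 93.75
Terminal payoffs (S − K): max(41.25, 0) = 41.25, max(-21.25, 0) = 0
Node 0 (S = 125): V_0 = e^(−0.08)·[0.6666·41.2500 + 0.3334·0.0000] = 25.3822

€25.38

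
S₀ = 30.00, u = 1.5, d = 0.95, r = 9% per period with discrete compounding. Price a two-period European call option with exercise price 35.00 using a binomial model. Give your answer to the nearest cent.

4.25

Risk-neutral probability p = (1 + 0.09 − 0.95)/(1.5 − 0.95) = 0.1400/0.5500 = 0.2545
Terminal stock prices: S_uu = 67.5, S_ud = 42.75, S_dd = 27.07
Terminal payoffs (S − K): max(32.5, 0) = 32.5, max(7.75, 0) = 7.75, max(-7.925, 0) = 0
Node u (S = 45): V_u = 1/1.09·[0.2545·32.5000 + 0.7455·7.7500] = 12.8899
Node d (S = 28.5): V_d = 1/1.09·[0.2545·7.7500 + 0.7455·0.0000] = 1.8098
Node 0 (S = 30): V_0 = 1/1.09·[0.2545·12.8899 + 0.7455·1.8098] = 4.2479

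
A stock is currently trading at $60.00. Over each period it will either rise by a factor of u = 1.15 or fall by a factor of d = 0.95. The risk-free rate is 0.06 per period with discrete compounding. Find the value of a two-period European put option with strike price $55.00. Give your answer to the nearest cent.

Risk-neutral probability p = (1 + 0.06 − 0.95)/(1.15 − 0.95) = 0.1100/0.2000 = 0.5500
Terminal stock prices: S_uu = 79.35, S_ud = 65.55, S_dd = 54.15
Terminal payoffs (K − S): max(-24.35, 0) = 0, max(-10.55, 0) = 0, max(0.85, 0) = 0.85
Node u (S = 69): V_u = 1/1.06·[0.5500·0.0000 + 0.4500·0.0000] = 0.0000
Node d (S = 57): V_d = 1/1.06·[0.5500·0.0000 + 0.4500·0.8500] = 0.3608
Node 0 (S = 60): V_0 = 1/1.06·[0.5500·0.0000 + 0.4500·0.3608] = 0.1532

$0.15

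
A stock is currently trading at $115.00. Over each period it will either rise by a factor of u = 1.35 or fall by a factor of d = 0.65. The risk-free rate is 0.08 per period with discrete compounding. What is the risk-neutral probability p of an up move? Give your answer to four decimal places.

Risk-neutral probability p = (1 + 0.08 − 0.65)/(1.35 − 0.65) = 0.4300/0.7000 = 0.6143

p = 0.6143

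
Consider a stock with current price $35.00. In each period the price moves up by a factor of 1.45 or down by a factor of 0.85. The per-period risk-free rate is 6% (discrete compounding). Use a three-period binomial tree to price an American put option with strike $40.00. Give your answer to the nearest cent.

$6.70

Risk-neutral probability p = (1 + 0.06 − 0.85)/(1.45 − 0.85) = 0.2100/0.6000 = 0.3500
Terminal stock prices: S_uuu = 106.7, S_uud = 62.55, S_udd = 36.67, S_ddd = 21.49
Terminal payoffs (K − S): max(-66.7, 0) = 0, max(-22.55, 0) = 0, max(3.333, 0) = 3.333, max(18.51, 0) = 18.51
Node uu (S = 73.59): continuation = 1/1.06·[0.3500·0.0000 + 0.6500·0.0000] = 0.0000; exercise value = 0.0000 ≤ continuation, so V_uu = 0.0000
Node ud (S = 43.14): continuation = 1/1.06·[0.3500·0.0000 + 0.6500·3.3331] = 2.0439; exercise value = 0.0000 ≤ continuation, so V_ud = 2.0439
Node dd (S = 25.29): continuation = 1/1.06·[0.3500·3.3331 + 0.6500·18.5056] = 12.4483; exercise value = 14.7125 > continuation, so V_dd = 14.7125 (exercise)
Node u (S = 50.75): continuation = 1/1.06·[0.3500·0.0000 + 0.6500·2.0439] = 1.2533; exercise value = 0.0000 ≤ continuation, so V_u = 1.2533
Node d (S = 29.75): continuation = 1/1.06·[0.3500·2.0439 + 0.6500·14.7125] = 9.6967; exercise value = 10.2500 > continuation, so V_d = 10.2500 (exercise)
Node 0 (S = 35): continuation = 1/1.06·[0.3500·1.2533 + 0.6500·10.2500] = 6.6992; exercise value = 5.0000 ≤ continuation, so V_0 = 6.6992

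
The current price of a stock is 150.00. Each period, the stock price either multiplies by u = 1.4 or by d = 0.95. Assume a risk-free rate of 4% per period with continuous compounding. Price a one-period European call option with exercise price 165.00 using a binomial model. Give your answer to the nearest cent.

Risk-neutral probability p = (e^0.04 − 0.95)/(1.4 − 0.95) = 0.0908/0.4500 = 0.2018
Terminal stock prices: S_u = 210, S_d = 142.5
Terminal payoffs (S − K): max(45, 0) = 45, max(-22.5, 0) = 0
Node 0 (S = 150): V_0 = e^(−0.04)·[0.2018·45.0000 + 0.7982·0.0000] = 8.7250

8.73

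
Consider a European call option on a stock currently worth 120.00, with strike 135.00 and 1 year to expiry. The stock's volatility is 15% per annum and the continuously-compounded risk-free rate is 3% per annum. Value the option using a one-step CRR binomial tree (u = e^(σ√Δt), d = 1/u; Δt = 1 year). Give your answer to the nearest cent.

CRR parameters: u = e^(σ√Δt) = e^(0.15·√1) = 1.1618, d = 1/u = 0.8607
Per-period rate: rΔt = 0.03·1 = 0.03, so R = e^0.03 = 1.0305
Risk-neutral probability p = (e^0.03 − 0.8607)/(1.1618 − 0.8607) = 0.1697/0.3011 = 0.5637
Terminal stock prices: S_u = 139.4, S_d = 103.3
Terminal payoffs (S − K): max(4.42, 0) = 4.42, max(-31.72, 0) = 0
Node 0 (S = 120): V_0 = e^(−0.03)·[0.5637·4.4201 + 0.4363·0.0000] = 2.4180

2.42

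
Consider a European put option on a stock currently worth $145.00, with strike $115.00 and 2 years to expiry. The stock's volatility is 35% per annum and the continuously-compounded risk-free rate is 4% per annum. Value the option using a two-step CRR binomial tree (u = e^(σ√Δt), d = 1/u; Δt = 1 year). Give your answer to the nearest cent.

$11.13

CRR parameters: u = e^(σ√Δt) = e^(0.35·√1) = 1.4191, d = 1/u = 0.7047
Per-period rate: rΔt = 0.04·1 = 0.04, so R = e^0.04 = 1.0408
Risk-neutral probability p = (e^0.04 − 0.7047)/(1.4191 − 0.7047) = 0.3361/0.7144 = 0.4705
Terminal stock prices: S_uu = 292, S_ud = 145, S_dd = 72
Terminal payoffs (K − S): max(-177, 0) = 0, max(-30, 0) = 0, max(43, 0) = 43
Node u (S = 205.8): V_u = e^(−0.04)·[0.4705·0.0000 + 0.5295·0.0000] = 0.0000
Node d (S = 102.2): V_d = e^(−0.04)·[0.4705·0.0000 + 0.5295·42.9951] = 21.8728
Node 0 (S = 145): V_0 = e^(−0.04)·[0.4705·0.0000 + 0.5295·21.8728] = 11.1273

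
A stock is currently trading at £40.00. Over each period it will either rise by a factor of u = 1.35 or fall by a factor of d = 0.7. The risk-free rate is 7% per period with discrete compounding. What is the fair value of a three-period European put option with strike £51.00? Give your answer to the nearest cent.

£8.78

Risk-neutral probability p = (1 + 0.07 − 0.7)/(1.35 − 0.7) = 0.3700/0.6500 = 0.5692
Terminal stock prices: S_uuu = 98.42, S_uud = 51.03, S_udd = 26.46, S_ddd = 13.72
Terminal payoffs (K − S): max(-47.42, 0) = 0, max(-0.03, 0) = 0, max(24.54, 0) = 24.54, max(37.28, 0) = 37.28
Node uu (S = 72.9): V_uu = 1/1.07·[0.5692·0.0000 + 0.4308·0.0000] = 0.0000
Node ud (S = 37.8): V_ud = 1/1.07·[0.5692·0.0000 + 0.4308·24.5400] = 9.8795
Node dd (S = 19.6): V_dd = 1/1.07·[0.5692·24.5400 + 0.4308·37.2800] = 28.0636
Node u (S = 54): V_u = 1/1.07·[0.5692·0.0000 + 0.4308·9.8795] = 3.9774
Node d (S = 28): V_d = 1/1.07·[0.5692·9.8795 + 0.4308·28.0636] = 16.5539
Node 0 (S = 40): V_0 = 1/1.07·[0.5692·3.9774 + 0.4308·16.5539] = 8.7803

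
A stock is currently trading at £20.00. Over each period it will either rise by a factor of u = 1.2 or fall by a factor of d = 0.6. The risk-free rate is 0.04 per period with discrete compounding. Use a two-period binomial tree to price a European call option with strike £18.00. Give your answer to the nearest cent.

£5.37

Risk-neutral probability p = (1 + 0.04 − 0.6)/(1.2 − 0.6) = 0.4400/0.6000 = 0.7333
Terminal stock prices: S_uu = 28.8, S_ud = 14.4, S_dd = 7.2
Terminal payoffs (S − K): max(10.8, 0) = 10.8, max(-3.6, 0) = 0, max(-10.8, 0) = 0
Node u (S = 24): V_u = 1/1.04·[0.7333·10.8000 + 0.2667·0.0000] = 7.6154
Node d (S = 12): V_d = 1/1.04·[0.7333·0.0000 + 0.2667·0.0000] = 0.0000
Node 0 (S = 20): V_0 = 1/1.04·[0.7333·7.6154 + 0.2667·0.0000] = 5.3698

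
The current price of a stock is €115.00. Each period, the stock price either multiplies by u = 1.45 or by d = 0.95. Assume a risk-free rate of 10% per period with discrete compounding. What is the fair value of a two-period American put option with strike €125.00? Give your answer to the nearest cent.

Risk-neutral probability p = (1 + 0.1 − 0.95)/(1.45 − 0.95) = 0.1500/0.5000 = 0.3000
Terminal stock prices: S_uu = 241.8, S_ud = 158.4, S_dd = 103.8
Terminal payoffs (K − S): max(-116.8, 0) = 0, max(-33.41, 0) = 0, max(21.21, 0) = 21.21
Node u (S = 166.8): continuation = 1/1.1·[0.3000·0.0000 + 0.7000·0.0000] = 0.0000; exercise value = 0.0000 ≤ continuation, so V_u = 0.0000
Node d (S = 109.2): continuation = 1/1.1·[0.3000·0.0000 + 0.7000·21.2125] = 13.4989; exercise value = 15.7500 > continuation, so V_d = 15.7500 (exercise)
Node 0 (S = 115): continuation = 1/1.1·[0.3000·0.0000 + 0.7000·15.7500] = 10.0227; exercise value = 10.0000 ≤ continuation, so V_0 = 10.0227

€10.02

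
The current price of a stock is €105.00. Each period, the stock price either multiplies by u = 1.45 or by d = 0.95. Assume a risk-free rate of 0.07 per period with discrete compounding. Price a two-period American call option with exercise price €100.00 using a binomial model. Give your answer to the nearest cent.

Risk-neutral probability p = (1 + 0.07 − 0.95)/(1.45 − 0.95) = 0.1200/0.5000 = 0.2400
Terminal stock prices: S_uu = 220.8, S_ud = 144.6, S_dd = 94.76
Terminal payoffs (S − K): max(120.8, 0) = 120.8, max(44.64, 0) = 44.64, max(-5.237, 0) = 0
Node u (S = 152.2): continuation = 1/1.07·[0.2400·120.7625 + 0.7600·44.6375] = 58.7921; exercise value = 52.2500 ≤ continuation, so V_u = 58.7921
Node d (S = 99.75): continuation = 1/1.07·[0.2400·44.6375 + 0.7600·0.0000] = 10.0121; exercise value = 0.0000 ≤ continuation, so V_d = 10.0121
Node 0 (S = 105): continuation = 1/1.07·[0.2400·58.7921 + 0.7600·10.0121] = 20.2984; exercise value = 5.0000 ≤ continuation, so V_0 = 20.2984

€20.30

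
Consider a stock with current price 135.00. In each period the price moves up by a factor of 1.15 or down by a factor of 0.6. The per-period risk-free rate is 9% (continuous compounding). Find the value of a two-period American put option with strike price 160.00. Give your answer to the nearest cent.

Risk-neutral probability p = (e^0.09 − 0.6)/(1.15 − 0.6) = 0.4942/0.5500 = 0.8985
Terminal stock prices: S_uu = 178.5, S_ud = 93.15, S_dd = 48.6
Terminal payoffs (K − S): max(-18.54, 0) = 0, max(66.85, 0) = 66.85, max(111.4, 0) = 111.4
Node u (S = 155.2): continuation = e^(−0.09)·[0.8985·0.0000 + 0.1015·66.8500] = 6.2014; exercise value = 4.7500 ≤ continuation, so V_u = 6.2014
Node d (S = 81): continuation = e^(−0.09)·[0.8985·66.8500 + 0.1015·111.4000] = 65.2290; exercise value = 79.0000 > continuation, so V_d = 79.0000 (exercise)
Node 0 (S = 135): continuation = e^(−0.09)·[0.8985·6.2014 + 0.1015·79.0000] = 12.4208; exercise value = 25.0000 > continuation, so V_0 = 25.0000 (exercise)

25.00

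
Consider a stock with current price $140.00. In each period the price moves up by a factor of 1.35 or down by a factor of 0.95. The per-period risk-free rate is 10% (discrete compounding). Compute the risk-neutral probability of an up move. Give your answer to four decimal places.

p = 0.3750

Risk-neutral probability p = (1 + 0.1 − 0.95)/(1.35 − 0.95) = 0.1500/0.4000 = 0.3750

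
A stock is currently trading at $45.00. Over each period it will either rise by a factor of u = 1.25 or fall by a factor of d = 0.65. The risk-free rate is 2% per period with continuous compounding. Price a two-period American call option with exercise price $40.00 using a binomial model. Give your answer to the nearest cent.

$11.09

Risk-neutral probability p = (e^0.02 − 0.65)/(1.25 − 0.65) = 0.3702/0.6000 = 0.6170
Terminal stock prices: S_uu = 70.31, S_ud = 36.56, S_dd = 19.01
Terminal payoffs (S − K): max(30.31, 0) = 30.31, max(-3.438, 0) = 0, max(-20.99, 0) = 0
Node u (S = 56.25): continuation = e^(−0.02)·[0.6170·30.3125 + 0.3830·0.0000] = 18.3325; exercise value = 16.2500 ≤ continuation, so V_u = 18.3325
Node d (S = 29.25): continuation = e^(−0.02)·[0.6170·0.0000 + 0.3830·0.0000] = 0.0000; exercise value = 0.0000 ≤ continuation, so V_d = 0.0000
Node 0 (S = 45): continuation = e^(−0.02)·[0.6170·18.3325 + 0.3830·0.0000] = 11.0872; exercise value = 5.0000 ≤ continuation, so V_0 = 11.0872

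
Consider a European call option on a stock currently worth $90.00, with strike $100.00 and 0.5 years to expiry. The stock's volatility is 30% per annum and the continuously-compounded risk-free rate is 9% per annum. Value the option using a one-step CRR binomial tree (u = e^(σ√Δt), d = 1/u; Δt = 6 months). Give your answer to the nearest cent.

$5.98

CRR parameters: u = e^(σ√Δt) = e^(0.3·√0.5) = 1.2363, d = 1/u = 0.8089
Per-period rate: rΔt = 0.09·0.5 = 0.045, so R = e^0.045 = 1.0460
Risk-neutral probability p = (e^0.045 − 0.8089)/(1.2363 − 0.8089) = 0.2372/0.4275 = 0.5548
Terminal stock prices: S_u = 111.3, S_d = 72.8
Terminal payoffs (S − K): max(11.27, 0) = 11.27, max(-27.2, 0) = 0
Node 0 (S = 90): V_0 = e^(−0.045)·[0.5548·11.2680 + 0.4452·0.0000] = 5.9769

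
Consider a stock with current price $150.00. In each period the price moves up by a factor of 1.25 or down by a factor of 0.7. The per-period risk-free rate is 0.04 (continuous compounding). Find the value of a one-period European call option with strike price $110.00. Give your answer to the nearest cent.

$46.14

Risk-neutral probability p = (e^0.04 − 0.7)/(1.25 − 0.7) = 0.3408/0.5500 = 0.6197
Terminal stock prices: S_u = 187.5, S_d = 105
Terminal payoffs (S − K): max(77.5, 0) = 77.5, max(-5, 0) = 0
Node 0 (S = 150): V_0 = e^(−0.04)·[0.6197·77.5000 + 0.3803·0.0000] = 46.1403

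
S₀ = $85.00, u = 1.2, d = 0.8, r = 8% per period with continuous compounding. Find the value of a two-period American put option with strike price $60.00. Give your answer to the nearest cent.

$0.41

Risk-neutral probability p = (e^0.08 − 0.8)/(1.2 − 0.8) = 0.2833/0.4000 = 0.7082
Terminal stock prices: S_uu = 122.4, S_ud = 81.6, S_dd = 54.4
Terminal payoffs (K − S): max(-62.4, 0) = 0, max(-21.6, 0) = 0, max(5.6, 0) = 5.6
Node u (S = 102): continuation = e^(−0.08)·[0.7082·0.0000 + 0.2918·0.0000] = 0.0000; exercise value = 0.0000 ≤ continuation, so V_u = 0.0000
Node d (S = 68): continuation = e^(−0.08)·[0.7082·0.0000 + 0.2918·5.6000] = 1.5084; exercise value = 0.0000 ≤ continuation, so V_d = 1.5084
Node 0 (S = 85): continuation = e^(−0.08)·[0.7082·0.0000 + 0.2918·1.5084] = 0.4063; exercise value = 0.0000 ≤ continuation, so V_0 = 0.4063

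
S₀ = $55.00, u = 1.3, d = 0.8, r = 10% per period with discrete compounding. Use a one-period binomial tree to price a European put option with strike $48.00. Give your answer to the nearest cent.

$1.45

Risk-neutral probability p = (1 + 0.1 − 0.8)/(1.3 − 0.8) = 0.3000/0.5000 = 0.6000
Terminal stock prices: S_u = 71.5, S_d = 44
Terminal payoffs (K − S): max(-23.5, 0) = 0, max(4, 0) = 4
Node 0 (S = 55): V_0 = 1/1.1·[0.6000·0.0000 + 0.4000·4.0000] = 1.4545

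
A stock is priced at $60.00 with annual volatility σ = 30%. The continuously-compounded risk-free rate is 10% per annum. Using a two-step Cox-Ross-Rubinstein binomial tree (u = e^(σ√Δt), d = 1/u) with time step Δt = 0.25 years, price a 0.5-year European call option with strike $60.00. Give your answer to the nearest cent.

CRR parameters: u = e^(σ√Δt) = e^(0.3·√0.25) = 1.1618, d = 1/u = 0.8607
Per-period rate: rΔt = 0.1·0.25 = 0.025, so R = e^0.025 = 1.0253
Risk-neutral probability p = (e^0.025 − 0.8607)/(1.1618 − 0.8607) = 0.1646/0.3011 = 0.5466
Terminal stock prices: S_uu = 80.99, S_ud = 60, S_dd = 44.45
Terminal payoffs (S − K): max(20.99, 0) = 20.99, max(0, 0) = 0, max(-15.55, 0) = 0
Node u (S = 69.71): V_u = e^(−0.025)·[0.5466·20.9915 + 0.4534·0.0000] = 11.1915
Node d (S = 51.64): V_d = e^(−0.025)·[0.5466·0.0000 + 0.4534·0.0000] = 0.0000
Node 0 (S = 60): V_0 = e^(−0.025)·[0.5466·11.1915 + 0.4534·0.0000] = 5.9666

$5.97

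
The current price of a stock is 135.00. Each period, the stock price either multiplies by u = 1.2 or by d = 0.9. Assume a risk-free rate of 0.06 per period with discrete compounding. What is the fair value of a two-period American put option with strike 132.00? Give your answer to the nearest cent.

4.62

Risk-neutral probability p = (1 + 0.06 − 0.9)/(1.2 − 0.9) = 0.1600/0.3000 = 0.5333
Terminal stock prices: S_uu = 194.4, S_ud = 145.8, S_dd = 109.4
Terminal payoffs (K − S): max(-62.4, 0) = 0, max(-13.8, 0) = 0, max(22.65, 0) = 22.65
Node u (S = 162): continuation = 1/1.06·[0.5333·0.0000 + 0.4667·0.0000] = 0.0000; exercise value = 0.0000 ≤ continuation, so V_u = 0.0000
Node d (S = 121.5): continuation = 1/1.06·[0.5333·0.0000 + 0.4667·22.6500] = 9.9717; exercise value = 10.5000 > continuation, so V_d = 10.5000 (exercise)
Node 0 (S = 135): continuation = 1/1.06·[0.5333·0.0000 + 0.4667·10.5000] = 4.6226; exercise value = 0.0000 ≤ continuation, so V_0 = 4.6226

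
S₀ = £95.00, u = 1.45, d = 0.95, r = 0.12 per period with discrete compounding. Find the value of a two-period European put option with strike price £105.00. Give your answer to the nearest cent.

£6.69

Risk-neutral probability p = (1 + 0.12 − 0.95)/(1.45 − 0.95) = 0.1700/0.5000 = 0.3400
Terminal stock prices: S_uu = 199.7, S_ud = 130.9, S_dd = 85.74
Terminal payoffs (K − S): max(-94.74, 0) = 0, max(-25.86, 0) = 0, max(19.26, 0) = 19.26
Node u (S = 137.8): V_u = 1/1.12·[0.3400·0.0000 + 0.6600·0.0000] = 0.0000
Node d (S = 90.25): V_d = 1/1.12·[0.3400·0.0000 + 0.6600·19.2625] = 11.3511
Node 0 (S = 95): V_0 = 1/1.12·[0.3400·0.0000 + 0.6600·11.3511] = 6.6891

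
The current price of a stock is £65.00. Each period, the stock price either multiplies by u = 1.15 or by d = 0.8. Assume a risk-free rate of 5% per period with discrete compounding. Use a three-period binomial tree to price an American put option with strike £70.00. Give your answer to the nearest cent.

Risk-neutral probability p = (1 + 0.05 − 0.8)/(1.15 − 0.8) = 0.2500/0.3500 = 0.7143
Terminal stock prices: S_uuu = 98.86, S_uud = 68.77, S_udd = 47.84, S_ddd = 33.28
Terminal payoffs (K − S): max(-28.86, 0) = 0, max(1.23, 0) = 1.23, max(22.16, 0) = 22.16, max(36.72, 0) = 36.72
Node uu (S = 85.96): continuation = 1/1.05·[0.7143·0.0000 + 0.2857·1.2300] = 0.3347; exercise value = 0.0000 ≤ continuation, so V_uu = 0.3347
Node ud (S = 59.8): continuation = 1/1.05·[0.7143·1.2300 + 0.2857·22.1600] = 6.8667; exercise value = 10.2000 > continuation, so V_ud = 10.2000 (exercise)
Node dd (S = 41.6): continuation = 1/1.05·[0.7143·22.1600 + 0.2857·36.7200] = 25.0667; exercise value = 28.4000 > continuation, so V_dd = 28.4000 (exercise)
Node u (S = 74.75): continuation = 1/1.05·[0.7143·0.3347 + 0.2857·10.2000] = 3.0032; exercise value = 0.0000 ≤ continuation, so V_u = 3.0032
Node d (S = 52): continuation = 1/1.05·[0.7143·10.2000 + 0.2857·28.4000] = 14.6667; exercise value = 18.0000 > continuation, so V_d = 18.0000 (exercise)
Node 0 (S = 65): continuation = 1/1.05·[0.7143·3.0032 + 0.2857·18.0000] = 6.9409; exercise value = 5.0000 ≤ continuation, so V_0 = 6.9409

£6.94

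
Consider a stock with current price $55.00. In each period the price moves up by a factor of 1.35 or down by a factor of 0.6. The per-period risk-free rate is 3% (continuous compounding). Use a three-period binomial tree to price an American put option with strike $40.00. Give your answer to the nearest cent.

$5.98

Risk-neutral probability p = (e^0.03 − 0.6)/(1.35 − 0.6) = 0.4305/0.7500 = 0.5739
Terminal stock prices: S_uuu = 135.3, S_uud = 60.14, S_udd = 26.73, S_ddd = 11.88
Terminal payoffs (K − S): max(-95.32, 0) = 0, max(-20.14, 0) = 0, max(13.27, 0) = 13.27, max(28.12, 0) = 28.12
Node uu (S = 100.2): continuation = e^(−0.03)·[0.5739·0.0000 + 0.4261·0.0000] = 0.0000; exercise value = 0.0000 ≤ continuation, so V_uu = 0.0000
Node ud (S = 44.55): continuation = e^(−0.03)·[0.5739·0.0000 + 0.4261·13.2700] = 5.4867; exercise value = 0.0000 ≤ continuation, so V_ud = 5.4867
Node dd (S = 19.8): continuation = e^(−0.03)·[0.5739·13.2700 + 0.4261·28.1200] = 19.0178; exercise value = 20.2000 > continuation, so V_dd = 20.2000 (exercise)
Node u (S = 74.25): continuation = e^(−0.03)·[0.5739·0.0000 + 0.4261·5.4867] = 2.2686; exercise value = 0.0000 ≤ continuation, so V_u = 2.2686
Node d (S = 33): continuation = e^(−0.03)·[0.5739·5.4867 + 0.4261·20.2000] = 11.4080; exercise value = 7.0000 ≤ continuation, so V_d = 11.4080
Node 0 (S = 55): continuation = e^(−0.03)·[0.5739·2.2686 + 0.4261·11.4080] = 5.9804; exercise value = 0.0000 ≤ continuation, so V_0 = 5.9804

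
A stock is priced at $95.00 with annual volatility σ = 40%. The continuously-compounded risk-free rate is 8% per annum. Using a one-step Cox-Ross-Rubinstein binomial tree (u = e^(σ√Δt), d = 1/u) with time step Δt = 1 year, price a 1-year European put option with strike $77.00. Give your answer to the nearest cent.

$6.11

CRR parameters: u = e^(σ√Δt) = e^(0.4·√1) = 1.4918, d = 1/u = 0.6703
Per-period rate: rΔt = 0.08·1 = 0.08, so R = e^0.08 = 1.0833
Risk-neutral probability p = (e^0.08 − 0.6703)/(1.4918 − 0.6703) = 0.4130/0.8215 = 0.5027
Terminal stock prices: S_u = 141.7, S_d = 63.68
Terminal payoffs (K − S): max(-64.72, 0) = 0, max(13.32, 0) = 13.32
Node 0 (S = 95): V_0 = e^(−0.08)·[0.5027·0.0000 + 0.4973·13.3196] = 6.1146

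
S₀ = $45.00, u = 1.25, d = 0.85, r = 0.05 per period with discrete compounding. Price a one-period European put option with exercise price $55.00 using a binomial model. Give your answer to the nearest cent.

$7.98

Risk-neutral probability p = (1 + 0.05 − 0.85)/(1.25 − 0.85) = 0.2000/0.4000 = 0.5000
Terminal stock prices: S_u = 56.25, S_d = 38.25
Terminal payoffs (K − S): max(-1.25, 0) = 0, max(16.75, 0) = 16.75
Node 0 (S = 45): V_0 = 1/1.05·[0.5000·0.0000 + 0.5000·16.7500] = 7.9762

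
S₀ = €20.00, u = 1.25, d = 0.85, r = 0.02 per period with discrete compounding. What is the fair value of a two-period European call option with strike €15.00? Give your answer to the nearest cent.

€5.76

Risk-neutral probability p = (1 + 0.02 − 0.85)/(1.25 − 0.85) = 0.1700/0.4000 = 0.4250
Terminal stock prices: S_uu = 31.25, S_ud = 21.25, S_dd = 14.45
Terminal payoffs (S − K): max(16.25, 0) = 16.25, max(6.25, 0) = 6.25, max(-0.55, 0) = 0
Node u (S = 25): V_u = 1/1.02·[0.4250·16.2500 + 0.5750·6.2500] = 10.2941
Node d (S = 17): V_d = 1/1.02·[0.4250·6.2500 + 0.5750·0.0000] = 2.6042
Node 0 (S = 20): V_0 = 1/1.02·[0.4250·10.2941 + 0.5750·2.6042] = 5.7573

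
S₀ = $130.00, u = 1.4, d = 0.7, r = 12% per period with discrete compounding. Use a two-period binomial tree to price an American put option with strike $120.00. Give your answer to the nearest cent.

Risk-neutral probability p = (1 + 0.12 − 0.7)/(1.4 − 0.7) = 0.4200/0.7000 = 0.6000
Terminal stock prices: S_uu = 254.8, S_ud = 127.4, S_dd = 63.7
Terminal payoffs (K − S): max(-134.8, 0) = 0, max(-7.4, 0) = 0, max(56.3, 0) = 56.3
Node u (S = 182): continuation = 1/1.12·[0.6000·0.0000 + 0.4000·0.0000] = 0.0000; exercise value = 0.0000 ≤ continuation, so V_u = 0.0000
Node d (S = 91): continuation = 1/1.12·[0.6000·0.0000 + 0.4000·56.3000] = 20.1071; exercise value = 29.0000 > continuation, so V_d = 29.0000 (exercise)
Node 0 (S = 130): continuation = 1/1.12·[0.6000·0.0000 + 0.4000·29.0000] = 10.3571; exercise value = 0.0000 ≤ continuation, so V_0 = 10.3571

$10.36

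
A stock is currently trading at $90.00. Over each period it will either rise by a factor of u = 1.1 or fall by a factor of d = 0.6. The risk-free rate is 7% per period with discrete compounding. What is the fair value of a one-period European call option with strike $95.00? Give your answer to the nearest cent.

$3.51

Risk-neutral probability p = (1 + 0.07 − 0.6)/(1.1 − 0.6) = 0.4700/0.5000 = 0.9400
Terminal stock prices: S_u = 99, S_d = 54
Terminal payoffs (S − K): max(4, 0) = 4, max(-41, 0) = 0
Node 0 (S = 90): V_0 = 1/1.07·[0.9400·4.0000 + 0.0600·0.0000] = 3.5140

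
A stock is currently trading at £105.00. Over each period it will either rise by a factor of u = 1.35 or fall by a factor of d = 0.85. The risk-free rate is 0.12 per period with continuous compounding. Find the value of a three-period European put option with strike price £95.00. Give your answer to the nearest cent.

Risk-neutral probability p = (e^0.12 − 0.85)/(1.35 − 0.85) = 0.2775/0.5000 = 0.5550
Terminal stock prices: S_uuu = 258.3, S_uud = 162.7, S_udd = 102.4, S_ddd = 64.48
Terminal payoffs (K − S): max(-163.3, 0) = 0, max(-67.66, 0) = 0, max(-7.414, 0) = 0, max(30.52, 0) = 30.52
Node uu (S = 191.4): V_uu = e^(−0.12)·[0.5550·0.0000 + 0.4450·0.0000] = 0.0000
Node ud (S = 120.5): V_ud = e^(−0.12)·[0.5550·0.0000 + 0.4450·0.0000] = 0.0000
Node dd (S = 75.86): V_dd = e^(−0.12)·[0.5550·0.0000 + 0.4450·30.5169] = 12.0446
Node u (S = 141.8): V_u = e^(−0.12)·[0.5550·0.0000 + 0.4450·0.0000] = 0.0000
Node d (S = 89.25): V_d = e^(−0.12)·[0.5550·0.0000 + 0.4450·12.0446] = 4.7538
Node 0 (S = 105): V_0 = e^(−0.12)·[0.5550·0.0000 + 0.4450·4.7538] = 1.8763

£1.88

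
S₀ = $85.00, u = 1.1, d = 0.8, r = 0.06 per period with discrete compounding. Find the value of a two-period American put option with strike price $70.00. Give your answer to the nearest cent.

Risk-neutral probability p = (1 + 0.06 − 0.8)/(1.1 − 0.8) = 0.2600/0.3000 = 0.8667
Terminal stock prices: S_uu = 102.9, S_ud = 74.8, S_dd = 54.4
Terminal payoffs (K − S): max(-32.85, 0) = 0, max(-4.8, 0) = 0, max(15.6, 0) = 15.6
Node u (S = 93.5): continuation = 1/1.06·[0.8667·0.0000 + 0.1333·0.0000] = 0.0000; exercise value = 0.0000 ≤ continuation, so V_u = 0.0000
Node d (S = 68): continuation = 1/1.06·[0.8667·0.0000 + 0.1333·15.6000] = 1.9623; exercise value = 2.0000 > continuation, so V_d = 2.0000 (exercise)
Node 0 (S = 85): continuation = 1/1.06·[0.8667·0.0000 + 0.1333·2.0000] = 0.2516; exercise value = 0.0000 ≤ continuation, so V_0 = 0.2516

$0.25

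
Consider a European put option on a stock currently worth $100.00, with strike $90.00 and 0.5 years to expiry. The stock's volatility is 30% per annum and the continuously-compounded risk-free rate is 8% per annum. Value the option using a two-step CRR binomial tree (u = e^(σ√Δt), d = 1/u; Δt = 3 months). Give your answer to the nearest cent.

CRR parameters: u = e^(σ√Δt) = e^(0.3·√0.25) = 1.1618, d = 1/u = 0.8607
Per-period rate: rΔt = 0.08·0.25 = 0.02, so R = e^0.02 = 1.0202
Risk-neutral probability p = (e^0.02 − 0.8607)/(1.1618 − 0.8607) = 0.1595/0.3011 = 0.5297
Terminal stock prices: S_uu = 135, S_ud = 100, S_dd = 74.08
Terminal payoffs (K − S): max(-44.99, 0) = 0, max(-10, 0) = 0, max(15.92, 0) = 15.92
Node u (S = 116.2): V_u = e^(−0.02)·[0.5297·0.0000 + 0.4703·0.0000] = 0.0000
Node d (S = 86.07): V_d = e^(−0.02)·[0.5297·0.0000 + 0.4703·15.9182] = 7.3388
Node 0 (S = 100): V_0 = e^(−0.02)·[0.5297·0.0000 + 0.4703·7.3388] = 3.3834

$3.38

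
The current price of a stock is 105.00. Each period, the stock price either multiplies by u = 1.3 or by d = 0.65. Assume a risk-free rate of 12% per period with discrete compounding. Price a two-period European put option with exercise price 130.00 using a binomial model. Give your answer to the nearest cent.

Risk-neutral probability p = (1 + 0.12 − 0.65)/(1.3 − 0.65) = 0.4700/0.6500 = 0.7231
Terminal stock prices: S_uu = 177.5, S_ud = 88.73, S_dd = 44.36
Terminal payoffs (K − S): max(-47.45, 0) = 0, max(41.27, 0) = 41.27, max(85.64, 0) = 85.64
Node u (S = 136.5): V_u = 1/1.12·[0.7231·0.0000 + 0.2769·41.2750] = 10.2054
Node d (S = 68.25): V_d = 1/1.12·[0.7231·41.2750 + 0.2769·85.6375] = 47.8214
Node 0 (S = 105): V_0 = 1/1.12·[0.7231·10.2054 + 0.2769·47.8214] = 18.4126

18.41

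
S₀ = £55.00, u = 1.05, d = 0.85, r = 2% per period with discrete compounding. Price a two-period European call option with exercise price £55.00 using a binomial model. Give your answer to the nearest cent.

Risk-neutral probability p = (1 + 0.02 − 0.85)/(1.05 − 0.85) = 0.1700/0.2000 = 0.8500
Terminal stock prices: S_uu = 60.64, S_ud = 49.09, S_dd = 39.74
Terminal payoffs (S − K): max(5.638, 0) = 5.638, max(-5.913, 0) = 0, max(-15.26, 0) = 0
Node u (S = 57.75): V_u = 1/1.02·[0.8500·5.6375 + 0.1500·0.0000] = 4.6979
Node d (S = 46.75): V_d = 1/1.02·[0.8500·0.0000 + 0.1500·0.0000] = 0.0000
Node 0 (S = 55): V_0 = 1/1.02·[0.8500·4.6979 + 0.1500·0.0000] = 3.9149

£3.91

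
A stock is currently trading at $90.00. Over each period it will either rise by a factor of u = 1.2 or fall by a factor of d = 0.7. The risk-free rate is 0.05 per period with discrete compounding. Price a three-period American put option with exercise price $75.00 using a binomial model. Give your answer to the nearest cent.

$4.93

Risk-neutral probability p = (1 + 0.05 − 0.7)/(1.2 − 0.7) = 0.3500/0.5000 = 0.7000
Terminal stock prices: S_uuu = 155.5, S_uud = 90.72, S_udd = 52.92, S_ddd = 30.87
Terminal payoffs (K − S): max(-80.52, 0) = 0, max(-15.72, 0) = 0, max(22.08, 0) = 22.08, max(44.13, 0) = 44.13
Node uu (S = 129.6): continuation = 1/1.05·[0.7000·0.0000 + 0.3000·0.0000] = 0.0000; exercise value = 0.0000 ≤ continuation, so V_uu = 0.0000
Node ud (S = 75.6): continuation = 1/1.05·[0.7000·0.0000 + 0.3000·22.0800] = 6.3086; exercise value = 0.0000 ≤ continuation, so V_ud = 6.3086
Node dd (S = 44.1): continuation = 1/1.05·[0.7000·22.0800 + 0.3000·44.1300] = 27.3286; exercise value = 30.9000 > continuation, so V_dd = 30.9000 (exercise)
Node u (S = 108): continuation = 1/1.05·[0.7000·0.0000 + 0.3000·6.3086] = 1.8024; exercise value = 0.0000 ≤ continuation, so V_u = 1.8024
Node d (S = 63): continuation = 1/1.05·[0.7000·6.3086 + 0.3000·30.9000] = 13.0343; exercise value = 12.0000 ≤ continuation, so V_d = 13.0343
Node 0 (S = 90): continuation = 1/1.05·[0.7000·1.8024 + 0.3000·13.0343] = 4.9257; exercise value = 0.0000 ≤ continuation, so V_0 = 4.9257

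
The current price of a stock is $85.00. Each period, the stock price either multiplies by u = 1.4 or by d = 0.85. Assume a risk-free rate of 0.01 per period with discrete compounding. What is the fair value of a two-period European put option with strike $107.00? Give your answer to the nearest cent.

Risk-neutral probability p = (1 + 0.01 − 0.85)/(1.4 − 0.85) = 0.1600/0.5500 = 0.2909
Terminal stock prices: S_uu = 166.6, S_ud = 101.1, S_dd = 61.41
Terminal payoffs (K − S): max(-59.6, 0) = 0, max(5.85, 0) = 5.85, max(45.59, 0) = 45.59
Node u (S = 119): V_u = 1/1.01·[0.2909·0.0000 + 0.7091·5.8500] = 4.1071
Node d (S = 72.25): V_d = 1/1.01·[0.2909·5.8500 + 0.7091·45.5875] = 33.6906
Node 0 (S = 85): V_0 = 1/1.01·[0.2909·4.1071 + 0.7091·33.6906] = 24.8361

$24.84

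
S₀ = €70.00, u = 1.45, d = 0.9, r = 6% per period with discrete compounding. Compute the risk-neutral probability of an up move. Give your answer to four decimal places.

p = 0.2909

Risk-neutral probability p = (1 + 0.06 − 0.9)/(1.45 − 0.9) = 0.1600/0.5500 = 0.2909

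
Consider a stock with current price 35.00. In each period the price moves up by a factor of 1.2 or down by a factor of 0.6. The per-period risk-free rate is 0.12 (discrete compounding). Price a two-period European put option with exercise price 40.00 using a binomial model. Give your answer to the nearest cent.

Risk-neutral probability p = (1 + 0.12 − 0.6)/(1.2 − 0.6) = 0.5200/0.6000 = 0.8667
Terminal stock prices: S_uu = 50.4, S_ud = 25.2, S_dd = 12.6
Terminal payoffs (K − S): max(-10.4, 0) = 0, max(14.8, 0) = 14.8, max(27.4, 0) = 27.4
Node u (S = 42): V_u = 1/1.12·[0.8667·0.0000 + 0.1333·14.8000] = 1.7619
Node d (S = 21): V_d = 1/1.12·[0.8667·14.8000 + 0.1333·27.4000] = 14.7143
Node 0 (S = 35): V_0 = 1/1.12·[0.8667·1.7619 + 0.1333·14.7143] = 3.1151

3.12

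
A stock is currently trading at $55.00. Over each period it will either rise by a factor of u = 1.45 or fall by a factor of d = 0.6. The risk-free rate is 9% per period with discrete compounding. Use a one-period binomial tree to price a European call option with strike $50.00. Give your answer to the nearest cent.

Risk-neutral probability p = (1 + 0.09 − 0.6)/(1.45 − 0.6) = 0.4900/0.8500 = 0.5765
Terminal stock prices: S_u = 79.75, S_d = 33
Terminal payoffs (S − K): max(29.75, 0) = 29.75, max(-17, 0) = 0
Node 0 (S = 55): V_0 = 1/1.09·[0.5765·29.7500 + 0.4235·0.0000] = 15.7339

$15.73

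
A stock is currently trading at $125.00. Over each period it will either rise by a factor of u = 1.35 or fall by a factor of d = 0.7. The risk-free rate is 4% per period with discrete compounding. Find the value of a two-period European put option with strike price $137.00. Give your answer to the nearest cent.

Risk-neutral probability p = (1 + 0.04 − 0.7)/(1.35 − 0.7) = 0.3400/0.6500 = 0.5231
Terminal stock prices: S_uu = 227.8, S_ud = 118.1, S_dd = 61.25
Terminal payoffs (K − S): max(-90.81, 0) = 0, max(18.88, 0) = 18.88, max(75.75, 0) = 75.75
Node u (S = 168.8): V_u = 1/1.04·[0.5231·0.0000 + 0.4769·18.8750] = 8.6557
Node d (S = 87.5): V_d = 1/1.04·[0.5231·18.8750 + 0.4769·75.7500] = 44.2308
Node 0 (S = 125): V_0 = 1/1.04·[0.5231·8.6557 + 0.4769·44.2308] = 24.6368

$24.64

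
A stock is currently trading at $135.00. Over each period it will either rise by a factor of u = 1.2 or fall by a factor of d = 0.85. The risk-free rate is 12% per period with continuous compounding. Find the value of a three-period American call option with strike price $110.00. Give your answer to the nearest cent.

$58.42

Risk-neutral probability p = (e^0.12 − 0.85)/(1.2 − 0.85) = 0.2775/0.3500 = 0.7928
Terminal stock prices: S_uuu = 233.3, S_uud = 165.2, S_udd = 117, S_ddd = 82.91
Terminal payoffs (S − K): max(123.3, 0) = 123.3, max(55.24, 0) = 55.24, max(7.045, 0) = 7.045, max(-27.09, 0) = 0
Node uu (S = 194.4): continuation = e^(−0.12)·[0.7928·123.2800 + 0.2072·55.2400] = 96.8388; exercise value = 84.4000 ≤ continuation, so V_uu = 96.8388
Node ud (S = 137.7): continuation = e^(−0.12)·[0.7928·55.2400 + 0.2072·7.0450] = 40.1388; exercise value = 27.7000 ≤ continuation, so V_ud = 40.1388
Node dd (S = 97.54): continuation = e^(−0.12)·[0.7928·7.0450 + 0.2072·0.0000] = 4.9540; exercise value = 0.0000 ≤ continuation, so V_dd = 4.9540
Node u (S = 162): continuation = e^(−0.12)·[0.7928·96.8388 + 0.2072·40.1388] = 75.4709; exercise value = 52.0000 ≤ continuation, so V_u = 75.4709
Node d (S = 114.8): continuation = e^(−0.12)·[0.7928·40.1388 + 0.2072·4.9540] = 29.1355; exercise value = 4.7500 ≤ continuation, so V_d = 29.1355
Node 0 (S = 135): continuation = e^(−0.12)·[0.7928·75.4709 + 0.2072·29.1355] = 58.4236; exercise value = 25.0000 ≤ continuation, so V_0 = 58.4236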